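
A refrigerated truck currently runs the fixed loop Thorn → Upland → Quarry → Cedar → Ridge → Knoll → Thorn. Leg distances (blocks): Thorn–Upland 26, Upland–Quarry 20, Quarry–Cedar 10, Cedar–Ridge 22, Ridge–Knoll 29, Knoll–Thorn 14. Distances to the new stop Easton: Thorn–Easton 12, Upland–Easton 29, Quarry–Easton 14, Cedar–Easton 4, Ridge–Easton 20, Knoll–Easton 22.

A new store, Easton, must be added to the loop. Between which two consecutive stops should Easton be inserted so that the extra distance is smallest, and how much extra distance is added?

Minimum extra distance: 2 blocks, inserting Easton between Cedar and Ridge.

Insertion cost between consecutive stops i–j is d(i,Easton) + d(Easton,j) − d(i,j):
  between Thorn and Upland: 12 + 29 − 26 = 15
  between Upland and Quarry: 29 + 14 − 20 = 23
  between Quarry and Cedar: 14 + 4 − 10 = 8
  between Cedar and Ridge: 4 + 20 − 22 = 2
  between Ridge and Knoll: 20 + 22 − 29 = 13
  between Knoll and Thorn: 22 + 12 − 14 = 20
Cheapest insertion is between Cedar and Ridge, adding 2.
New total = 121 + 2 = 123.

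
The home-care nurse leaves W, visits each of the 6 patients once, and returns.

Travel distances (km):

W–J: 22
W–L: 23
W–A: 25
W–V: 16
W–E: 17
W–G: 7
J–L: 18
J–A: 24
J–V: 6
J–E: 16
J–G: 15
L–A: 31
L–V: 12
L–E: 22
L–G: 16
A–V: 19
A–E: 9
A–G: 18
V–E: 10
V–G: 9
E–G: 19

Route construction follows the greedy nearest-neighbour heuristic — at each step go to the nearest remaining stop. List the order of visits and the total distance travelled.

From W: distances to unvisited — G=7, V=16, E=17, J=22, L=23, A=25. Nearest is G (7).
From G: distances to unvisited — V=9, J=15, L=16, A=18, E=19. Nearest is V (9).
From V: distances to unvisited — J=6, E=10, L=12, A=19. Nearest is J (6).
From J: distances to unvisited — E=16, L=18, A=24. Nearest is E (16).
From E: distances to unvisited — A=9, L=22. Nearest is A (9).
From A: distances to unvisited — L=31. Nearest is L (31).
Return L→W: 23.
Total = 7 + 9 + 6 + 16 + 9 + 31 + 23 = 101.

101 km along W → G → V → J → E → A → L → W.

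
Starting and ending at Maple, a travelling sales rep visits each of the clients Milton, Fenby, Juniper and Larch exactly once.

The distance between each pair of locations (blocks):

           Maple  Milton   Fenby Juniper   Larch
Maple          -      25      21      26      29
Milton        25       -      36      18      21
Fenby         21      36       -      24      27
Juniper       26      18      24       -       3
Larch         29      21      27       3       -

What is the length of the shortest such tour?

Minimum total distance: 94 blocks.

There are 12 distinct closed tours to check (reversals are equivalent).
Maple → Milton → Fenby → Juniper → Larch → Maple: 25+36+24+3+29 = 117
Maple → Milton → Fenby → Larch → Juniper → Maple: 25+36+27+3+26 = 117
Maple → Milton → Juniper → Fenby → Larch → Maple: 25+18+24+27+29 = 123
Maple → Milton → Juniper → Larch → Fenby → Maple: 25+18+3+27+21 = 94
Maple → Milton → Larch → Fenby → Juniper → Maple: 25+21+27+24+26 = 123
Maple → Milton → Larch → Juniper → Fenby → Maple: 25+21+3+24+21 = 94
Maple → Fenby → Milton → Juniper → Larch → Maple: 21+36+18+3+29 = 107
Maple → Fenby → Milton → Larch → Juniper → Maple: 21+36+21+3+26 = 107
Maple → Fenby → Juniper → Milton → Larch → Maple: 21+24+18+21+29 = 113
Maple → Fenby → Larch → Milton → Juniper → Maple: 21+27+21+18+26 = 113
Maple → Juniper → Milton → Fenby → Larch → Maple: 26+18+36+27+29 = 136
Maple → Juniper → Fenby → Milton → Larch → Maple: 26+24+36+21+29 = 136
The minimum is 94.
One optimal route: Maple → Milton → Juniper → Larch → Fenby → Maple (or its reverse).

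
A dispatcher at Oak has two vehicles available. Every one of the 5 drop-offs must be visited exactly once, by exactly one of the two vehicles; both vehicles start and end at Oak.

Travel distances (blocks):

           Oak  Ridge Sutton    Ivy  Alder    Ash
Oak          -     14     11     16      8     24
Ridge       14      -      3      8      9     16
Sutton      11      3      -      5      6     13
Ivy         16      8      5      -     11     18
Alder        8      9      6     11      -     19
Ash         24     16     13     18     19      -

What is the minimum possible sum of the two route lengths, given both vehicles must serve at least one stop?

Minimum combined distance: 80 blocks.

There are 2^4 − 1 = 15 ways to divide the 5 stops into two non-empty groups. For each, the best each vehicle can do is its own shortest tour through its group:
  {Ridge} + {Sutton, Ivy, Alder, Ash}: 28 + 61 = 89
  {Sutton} + {Ridge, Ivy, Alder, Ash}: 22 + 67 = 89
  {Ridge, Sutton} + {Ivy, Alder, Ash}: 28 + 61 = 89
  {Ivy} + {Ridge, Sutton, Alder, Ash}: 32 + 57 = 89
  {Ridge, Ivy} + {Sutton, Alder, Ash}: 38 + 51 = 89
  {Sutton, Ivy} + {Ridge, Alder, Ash}: 32 + 57 = 89
  … (15 splits in total)
  {Alder} + {Ridge, Sutton, Ivy, Ash}: 16 + 64 = 80  ← best
Best: vehicle 1 Oak → Alder → Oak = 16; vehicle 2 Oak → Ridge → Sutton → Ivy → Ash → Oak = 64; combined 80.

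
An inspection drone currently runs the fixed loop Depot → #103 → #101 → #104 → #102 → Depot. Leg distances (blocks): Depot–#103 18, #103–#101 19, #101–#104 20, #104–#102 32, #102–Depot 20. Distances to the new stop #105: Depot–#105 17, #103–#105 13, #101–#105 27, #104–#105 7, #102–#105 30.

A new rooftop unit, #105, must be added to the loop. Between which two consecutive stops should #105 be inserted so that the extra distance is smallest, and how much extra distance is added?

Insertion cost between consecutive stops i–j is d(i,#105) + d(#105,j) − d(i,j):
  between Depot and #103: 17 + 13 − 18 = 12
  between #103 and #101: 13 + 27 − 19 = 21
  between #101 and #104: 27 + 7 − 20 = 14
  between #104 and #102: 7 + 30 − 32 = 5
  between #102 and Depot: 30 + 17 − 20 = 27
Cheapest insertion is between #104 and #102, adding 5.
New total = 109 + 5 = 114.

Minimum extra distance: 5 blocks, inserting #105 between #104 and #102.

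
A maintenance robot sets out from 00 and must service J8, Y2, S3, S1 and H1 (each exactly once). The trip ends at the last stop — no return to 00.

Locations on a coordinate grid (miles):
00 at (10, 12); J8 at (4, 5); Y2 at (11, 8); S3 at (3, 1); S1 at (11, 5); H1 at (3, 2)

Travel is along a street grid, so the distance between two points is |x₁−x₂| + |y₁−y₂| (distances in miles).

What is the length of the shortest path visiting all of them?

There are 5! = 120 possible orderings.
00 → J8 → Y2 → S3 → S1 → H1: 13+10+15+12+11 = 61
00 → J8 → Y2 → S3 → H1 → S1: 13+10+15+1+11 = 50
00 → J8 → Y2 → S1 → S3 → H1: 13+10+3+12+1 = 39
00 → J8 → Y2 → S1 → H1 → S3: 13+10+3+11+1 = 38
00 → J8 → Y2 → H1 → S3 → S1: 13+10+14+1+12 = 50
00 → J8 → Y2 → H1 → S1 → S3: 13+10+14+11+12 = 60
00 → J8 → S3 → Y2 → S1 → H1: 13+5+15+3+11 = 47
00 → J8 → S3 → Y2 → H1 → S1: 13+5+15+14+11 = 58
00 → J8 → S3 → S1 → Y2 → H1: 13+5+12+3+14 = 47
00 → J8 → S3 → S1 → H1 → Y2: 13+5+12+11+14 = 55
00 → J8 → S3 → H1 → Y2 → S1: 13+5+1+14+3 = 36
00 → J8 → S3 → H1 → S1 → Y2: 13+5+1+11+3 = 33
00 → J8 → S1 → Y2 → S3 → H1: 13+7+3+15+1 = 39
00 → J8 → S1 → Y2 → H1 → S3: 13+7+3+14+1 = 38
… (106 more)
00 → Y2 → S1 → J8 → H1 → S3: 5+3+7+4+1 = 20  ← best
The minimum is 20.
One shortest path: 00 → Y2 → S1 → J8 → H1 → S3.

20 miles — the minimum one-way total.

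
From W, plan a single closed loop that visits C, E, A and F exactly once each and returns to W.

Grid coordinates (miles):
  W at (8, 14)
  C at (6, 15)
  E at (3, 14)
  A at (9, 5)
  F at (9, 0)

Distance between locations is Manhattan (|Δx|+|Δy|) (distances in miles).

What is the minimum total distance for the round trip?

With 4 stops there are 4!/2 = 12 distinct round trips (a route and its reverse cost the same).
W-C-E-A-F-W: 3+4+15+5+15 = 42
W-C-E-F-A-W: 3+4+20+5+10 = 42
W-C-A-E-F-W: 3+13+15+20+15 = 66
W-C-A-F-E-W: 3+13+5+20+5 = 46
W-C-F-E-A-W: 3+18+20+15+10 = 66
W-C-F-A-E-W: 3+18+5+15+5 = 46
W-E-C-A-F-W: 5+4+13+5+15 = 42
W-E-C-F-A-W: 5+4+18+5+10 = 42
W-E-A-C-F-W: 5+15+13+18+15 = 66
W-E-F-C-A-W: 5+20+18+13+10 = 66
W-A-C-E-F-W: 10+13+4+20+15 = 62
W-A-E-C-F-W: 10+15+4+18+15 = 62
The minimum is 42.
One optimal route: W → C → E → A → F → W (or its reverse).

42 miles — the shortest possible round trip.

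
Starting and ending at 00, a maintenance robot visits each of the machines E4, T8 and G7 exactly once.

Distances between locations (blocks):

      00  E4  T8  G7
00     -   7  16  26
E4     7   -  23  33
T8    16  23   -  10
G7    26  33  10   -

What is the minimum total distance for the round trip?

There are 3 distinct closed tours to check (reversals are equivalent).
00→E4→T8→G7→00: 7+23+10+26 = 66
00→E4→G7→T8→00: 7+33+10+16 = 66
00→T8→E4→G7→00: 16+23+33+26 = 98
The minimum is 66.
One optimal route: 00 → E4 → T8 → G7 → 00 (or its reverse).

66 blocks — the shortest possible round trip.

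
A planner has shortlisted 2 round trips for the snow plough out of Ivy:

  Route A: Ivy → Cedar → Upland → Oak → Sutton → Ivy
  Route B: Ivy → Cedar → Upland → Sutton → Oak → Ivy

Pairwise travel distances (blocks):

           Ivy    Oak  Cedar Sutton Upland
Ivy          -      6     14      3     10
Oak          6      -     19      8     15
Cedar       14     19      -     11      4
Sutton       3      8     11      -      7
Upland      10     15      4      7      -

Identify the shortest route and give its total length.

39 blocks — Route B is the shortest.

Route A: 14 + 4 + 15 + 8 + 3 = 44
Route B: 14 + 4 + 7 + 8 + 6 = 39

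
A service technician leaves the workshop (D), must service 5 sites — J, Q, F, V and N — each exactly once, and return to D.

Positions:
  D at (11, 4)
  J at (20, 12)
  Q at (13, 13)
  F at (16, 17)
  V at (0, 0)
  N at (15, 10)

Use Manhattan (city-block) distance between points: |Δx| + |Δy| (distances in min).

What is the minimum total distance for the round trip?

With 5 stops there are 5!/2 = 60 distinct round trips (a route and its reverse cost the same).
D → J → Q → F → V → N → D: 17+8+7+33+25+10 = 100
D → J → Q → F → N → V → D: 17+8+7+8+25+15 = 80
D → J → Q → V → F → N → D: 17+8+26+33+8+10 = 102
D → J → Q → V → N → F → D: 17+8+26+25+8+18 = 102
D → J → Q → N → F → V → D: 17+8+5+8+33+15 = 86
D → J → Q → N → V → F → D: 17+8+5+25+33+18 = 106
D → J → F → Q → V → N → D: 17+9+7+26+25+10 = 94
D → J → F → Q → N → V → D: 17+9+7+5+25+15 = 78
D → J → F → V → Q → N → D: 17+9+33+26+5+10 = 100
D → J → F → V → N → Q → D: 17+9+33+25+5+11 = 100
D → J → F → N → Q → V → D: 17+9+8+5+26+15 = 80
D → J → F → N → V → Q → D: 17+9+8+25+26+11 = 96
D → J → V → Q → F → N → D: 17+32+26+7+8+10 = 100
D → J → V → Q → N → F → D: 17+32+26+5+8+18 = 106
… (46 more)
D → Q → F → J → N → V → D: 11+7+9+7+25+15 = 74  ← best
The minimum is 74.
One optimal route: D → Q → F → J → N → V → D (or its reverse).

74 min — the shortest possible round trip.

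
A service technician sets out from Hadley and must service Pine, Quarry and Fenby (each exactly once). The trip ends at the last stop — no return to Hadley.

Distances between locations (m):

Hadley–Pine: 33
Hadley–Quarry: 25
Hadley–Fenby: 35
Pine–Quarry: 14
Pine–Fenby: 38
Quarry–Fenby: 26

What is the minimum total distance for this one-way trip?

Minimum one-way distance = 73 m.

There are 3! = 6 possible orderings.
Hadley - Pine - Quarry - Fenby: 33+14+26 = 73
Hadley - Pine - Fenby - Quarry: 33+38+26 = 97
Hadley - Quarry - Pine - Fenby: 25+14+38 = 77
Hadley - Quarry - Fenby - Pine: 25+26+38 = 89
Hadley - Fenby - Pine - Quarry: 35+38+14 = 87
Hadley - Fenby - Quarry - Pine: 35+26+14 = 75
The minimum is 73.
One shortest path: Hadley → Pine → Quarry → Fenby.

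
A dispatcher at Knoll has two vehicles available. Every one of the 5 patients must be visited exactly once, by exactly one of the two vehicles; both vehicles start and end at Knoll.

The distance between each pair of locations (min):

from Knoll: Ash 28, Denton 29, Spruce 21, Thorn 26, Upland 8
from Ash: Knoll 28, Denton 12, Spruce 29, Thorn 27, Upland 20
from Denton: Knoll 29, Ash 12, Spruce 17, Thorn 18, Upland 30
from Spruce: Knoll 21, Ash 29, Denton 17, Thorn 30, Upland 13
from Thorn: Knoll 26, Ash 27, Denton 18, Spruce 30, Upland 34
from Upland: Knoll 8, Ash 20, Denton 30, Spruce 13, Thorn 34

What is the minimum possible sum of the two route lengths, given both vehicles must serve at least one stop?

Minimum combined distance: 119 min.

Try each way of splitting the stops between the two vehicles (each non-empty) and, for each split, find the best tour for each vehicle:
  {Ash} + {Denton, Spruce, Thorn, Upland}: 56 + 82 = 138
  {Denton} + {Ash, Spruce, Thorn, Upland}: 58 + 103 = 161
  {Ash, Denton} + {Spruce, Thorn, Upland}: 69 + 77 = 146
  {Spruce} + {Ash, Denton, Thorn, Upland}: 42 + 84 = 126
  {Ash, Spruce} + {Denton, Thorn, Upland}: 78 + 82 = 160
  {Denton, Spruce} + {Ash, Thorn, Upland}: 67 + 81 = 148
  … (15 splits in total)
  {Ash, Denton, Spruce, Thorn} + {Upland}: 103 + 16 = 119  ← best
Best: vehicle 1 Knoll → Spruce → Denton → Ash → Thorn → Knoll = 103; vehicle 2 Knoll → Upland → Knoll = 16; combined 119.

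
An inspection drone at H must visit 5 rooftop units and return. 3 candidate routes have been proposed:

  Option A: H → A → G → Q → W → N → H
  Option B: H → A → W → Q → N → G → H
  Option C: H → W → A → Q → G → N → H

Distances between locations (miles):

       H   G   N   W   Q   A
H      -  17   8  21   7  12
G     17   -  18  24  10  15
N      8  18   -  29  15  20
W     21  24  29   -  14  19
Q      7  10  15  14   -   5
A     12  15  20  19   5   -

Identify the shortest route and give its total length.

81 miles — Option C is the shortest.

Option A: 12 + 15 + 10 + 14 + 29 + 8 = 88
Option B: 12 + 19 + 14 + 15 + 18 + 17 = 95
Option C: 21 + 19 + 5 + 10 + 18 + 8 = 81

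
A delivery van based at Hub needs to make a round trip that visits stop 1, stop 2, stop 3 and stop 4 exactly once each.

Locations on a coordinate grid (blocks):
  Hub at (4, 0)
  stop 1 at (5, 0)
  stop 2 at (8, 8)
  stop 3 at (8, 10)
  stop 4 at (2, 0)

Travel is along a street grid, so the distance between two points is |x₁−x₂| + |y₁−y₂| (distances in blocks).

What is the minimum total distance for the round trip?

32 blocks — the shortest possible round trip.

Hub→stop 1→stop 2→stop 3→stop 4→Hub: 1+11+2+16+2 = 32
Hub→stop 1→stop 2→stop 4→stop 3→Hub: 1+11+14+16+14 = 56
Hub→stop 1→stop 3→stop 2→stop 4→Hub: 1+13+2+14+2 = 32
Hub→stop 1→stop 3→stop 4→stop 2→Hub: 1+13+16+14+12 = 56
Hub→stop 1→stop 4→stop 2→stop 3→Hub: 1+3+14+2+14 = 34
Hub→stop 1→stop 4→stop 3→stop 2→Hub: 1+3+16+2+12 = 34
Hub→stop 2→stop 1→stop 3→stop 4→Hub: 12+11+13+16+2 = 54
Hub→stop 2→stop 1→stop 4→stop 3→Hub: 12+11+3+16+14 = 56
Hub→stop 2→stop 3→stop 1→stop 4→Hub: 12+2+13+3+2 = 32
Hub→stop 2→stop 4→stop 1→stop 3→Hub: 12+14+3+13+14 = 56
Hub→stop 3→stop 1→stop 2→stop 4→Hub: 14+13+11+14+2 = 54
Hub→stop 3→stop 2→stop 1→stop 4→Hub: 14+2+11+3+2 = 32
The minimum is 32.
One optimal route: Hub → stop 1 → stop 2 → stop 3 → stop 4 → Hub (or its reverse).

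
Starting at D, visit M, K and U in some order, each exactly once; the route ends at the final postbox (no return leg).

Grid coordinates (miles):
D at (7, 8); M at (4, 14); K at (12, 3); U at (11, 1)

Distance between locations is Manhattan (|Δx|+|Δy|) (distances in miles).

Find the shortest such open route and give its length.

There are 3! = 6 possible orderings.
D → M → K → U: 9+19+3 = 31
D → M → U → K: 9+20+3 = 32
D → K → M → U: 10+19+20 = 49
D → K → U → M: 10+3+20 = 33
D → U → M → K: 11+20+19 = 50
D → U → K → M: 11+3+19 = 33
The minimum is 31.
One shortest path: D → M → K → U.

Minimum one-way distance = 31 miles.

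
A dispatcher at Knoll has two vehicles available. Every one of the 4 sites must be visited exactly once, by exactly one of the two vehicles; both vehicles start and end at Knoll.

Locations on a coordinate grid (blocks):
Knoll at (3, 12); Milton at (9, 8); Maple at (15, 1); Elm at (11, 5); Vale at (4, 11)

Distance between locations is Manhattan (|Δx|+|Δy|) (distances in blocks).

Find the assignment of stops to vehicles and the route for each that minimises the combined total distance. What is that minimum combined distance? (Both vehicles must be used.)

50 blocks — the smallest possible combined total.

There are 2^3 − 1 = 7 ways to divide the 4 stops into two non-empty groups. For each, the best each vehicle can do is its own shortest tour through its group:
  {Milton} + {Maple, Elm, Vale}: 20 + 46 = 66
  {Maple} + {Milton, Elm, Vale}: 46 + 30 = 76
  {Milton, Maple} + {Elm, Vale}: 46 + 30 = 76
  {Elm} + {Milton, Maple, Vale}: 30 + 46 = 76
  {Milton, Elm} + {Maple, Vale}: 30 + 46 = 76
  {Maple, Elm} + {Milton, Vale}: 46 + 20 = 66
  … (7 splits in total)
  {Milton, Maple, Elm} + {Vale}: 46 + 4 = 50  ← best
Best: vehicle 1 Knoll → Milton → Maple → Elm → Knoll = 46; vehicle 2 Knoll → Vale → Knoll = 4; combined 50.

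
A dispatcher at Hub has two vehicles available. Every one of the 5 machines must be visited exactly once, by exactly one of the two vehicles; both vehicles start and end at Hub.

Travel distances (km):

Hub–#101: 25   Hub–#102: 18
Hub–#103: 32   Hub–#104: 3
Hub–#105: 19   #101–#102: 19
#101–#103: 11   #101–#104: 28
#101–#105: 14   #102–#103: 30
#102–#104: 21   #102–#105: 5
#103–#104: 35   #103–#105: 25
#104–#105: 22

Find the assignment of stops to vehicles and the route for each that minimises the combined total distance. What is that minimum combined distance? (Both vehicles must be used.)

Check every non-empty split of the stops between the two vehicles; for each half take its own optimal tour:
  {#101} + {#102, #103, #104, #105}: 50 + 86 = 136
  {#102} + {#101, #103, #104, #105}: 36 + 82 = 118
  {#101, #102} + {#103, #104, #105}: 62 + 82 = 144
  {#103} + {#101, #102, #104, #105}: 64 + 68 = 132
  {#101, #103} + {#102, #104, #105}: 68 + 48 = 116
  {#102, #103} + {#101, #104, #105}: 80 + 64 = 144
  … (15 splits in total)
  {#104} + {#101, #102, #103, #105}: 6 + 80 = 86  ← best
Best: vehicle 1 Hub → #104 → Hub = 6; vehicle 2 Hub → #102 → #105 → #101 → #103 → Hub = 80; combined 86.

Minimum combined distance: 86 km.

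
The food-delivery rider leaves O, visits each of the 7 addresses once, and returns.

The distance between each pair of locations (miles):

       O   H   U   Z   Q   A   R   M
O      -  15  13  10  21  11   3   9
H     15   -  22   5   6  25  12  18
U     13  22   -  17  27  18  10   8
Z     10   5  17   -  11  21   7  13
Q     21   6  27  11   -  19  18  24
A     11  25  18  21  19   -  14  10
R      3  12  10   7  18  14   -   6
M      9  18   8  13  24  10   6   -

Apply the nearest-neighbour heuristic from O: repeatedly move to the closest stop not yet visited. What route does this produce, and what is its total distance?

Nearest-neighbour total = 75 miles; route O → R → M → U → Z → H → Q → A → O.

O → [R:3 / M:9 / Z:10 / A:11 / U:13 / H:15 / Q:21] → R (3)
R → [M:6 / Z:7 / U:10 / H:12 / A:14 / Q:18] → M (6)
M → [U:8 / A:10 / Z:13 / H:18 / Q:24] → U (8)
U → [Z:17 / A:18 / H:22 / Q:27] → Z (17)
Z → [H:5 / Q:11 / A:21] → H (5)
H → [Q:6 / A:25] → Q (6)
Q → [A:19] → A (19)
Return A→O: 11.
Total = 3 + 6 + 8 + 17 + 5 + 6 + 19 + 11 = 75.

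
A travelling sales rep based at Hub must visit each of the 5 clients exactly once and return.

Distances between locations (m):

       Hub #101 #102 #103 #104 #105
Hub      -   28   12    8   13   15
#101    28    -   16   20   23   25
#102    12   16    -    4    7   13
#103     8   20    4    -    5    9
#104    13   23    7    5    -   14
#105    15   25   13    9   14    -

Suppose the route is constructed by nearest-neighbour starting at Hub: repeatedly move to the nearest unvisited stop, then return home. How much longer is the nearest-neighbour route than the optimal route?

10 m longer than the optimal tour.

Hub: #103=8, #102=12, #104=13, #105=15, #101=28 ⇒ #103
#103: #102=4, #104=5, #105=9, #101=20 ⇒ #102
#102: #104=7, #105=13, #101=16 ⇒ #104
#104: #105=14, #101=23 ⇒ #105
#105: #101=25 ⇒ #101
NN route Hub → #103 → #102 → #104 → #105 → #101 → Hub costs 86.
Optimal: Hub → #103 → #104 → #102 → #101 → #105 → Hub costs 76 (by enumerating all 60 distinct tours).
Excess = 86 − 76 = 10.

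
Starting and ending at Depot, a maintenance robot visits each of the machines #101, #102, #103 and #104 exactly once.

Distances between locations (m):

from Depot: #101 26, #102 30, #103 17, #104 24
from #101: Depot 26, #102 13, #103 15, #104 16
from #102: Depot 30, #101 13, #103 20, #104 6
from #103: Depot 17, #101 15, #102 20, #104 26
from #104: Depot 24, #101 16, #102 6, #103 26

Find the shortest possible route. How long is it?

There are 12 distinct closed tours to check (reversals are equivalent).
Depot-#101-#102-#103-#104-Depot: 26+13+20+26+24 = 109
Depot-#101-#102-#104-#103-Depot: 26+13+6+26+17 = 88
Depot-#101-#103-#102-#104-Depot: 26+15+20+6+24 = 91
Depot-#101-#103-#104-#102-Depot: 26+15+26+6+30 = 103
Depot-#101-#104-#102-#103-Depot: 26+16+6+20+17 = 85
Depot-#101-#104-#103-#102-Depot: 26+16+26+20+30 = 118
Depot-#102-#101-#103-#104-Depot: 30+13+15+26+24 = 108
Depot-#102-#101-#104-#103-Depot: 30+13+16+26+17 = 102
Depot-#102-#103-#101-#104-Depot: 30+20+15+16+24 = 105
Depot-#102-#104-#101-#103-Depot: 30+6+16+15+17 = 84
Depot-#103-#101-#102-#104-Depot: 17+15+13+6+24 = 75
Depot-#103-#102-#101-#104-Depot: 17+20+13+16+24 = 90
The minimum is 75.
One optimal route: Depot → #103 → #101 → #102 → #104 → Depot (or its reverse).

75 m — the shortest possible round trip.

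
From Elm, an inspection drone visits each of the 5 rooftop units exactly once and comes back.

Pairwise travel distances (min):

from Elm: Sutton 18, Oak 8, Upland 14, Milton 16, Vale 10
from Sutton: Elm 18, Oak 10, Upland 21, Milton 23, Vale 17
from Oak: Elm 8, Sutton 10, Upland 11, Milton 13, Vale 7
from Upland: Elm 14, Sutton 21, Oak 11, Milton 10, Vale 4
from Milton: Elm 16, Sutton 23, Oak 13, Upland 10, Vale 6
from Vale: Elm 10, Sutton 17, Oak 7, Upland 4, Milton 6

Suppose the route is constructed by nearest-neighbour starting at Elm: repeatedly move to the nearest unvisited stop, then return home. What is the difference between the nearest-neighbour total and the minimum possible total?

Elm: Oak=8, Vale=10, Upland=14, Milton=16, Sutton=18 ⇒ Oak
Oak: Vale=7, Sutton=10, Upland=11, Milton=13 ⇒ Vale
Vale: Upland=4, Milton=6, Sutton=17 ⇒ Upland
Upland: Milton=10, Sutton=21 ⇒ Milton
Milton: Sutton=23 ⇒ Sutton
NN route Elm → Oak → Vale → Upland → Milton → Sutton → Elm costs 70.
Optimal: Elm → Sutton → Oak → Upland → Milton → Vale → Elm costs 65 (by enumerating all 60 distinct tours).
Excess = 70 − 65 = 5.

5 min longer than the optimal tour.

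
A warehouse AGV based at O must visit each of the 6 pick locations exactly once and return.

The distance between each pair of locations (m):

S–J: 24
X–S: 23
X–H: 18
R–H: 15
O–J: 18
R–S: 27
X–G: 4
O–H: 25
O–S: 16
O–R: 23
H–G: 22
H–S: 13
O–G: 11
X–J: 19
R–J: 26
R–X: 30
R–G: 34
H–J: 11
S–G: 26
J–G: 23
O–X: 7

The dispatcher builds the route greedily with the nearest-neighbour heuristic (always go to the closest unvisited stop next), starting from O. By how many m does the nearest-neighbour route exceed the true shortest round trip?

15 m longer than the optimal tour.

O: X=7, G=11, S=16, J=18, R=23, H=25 ⇒ X
X: G=4, H=18, J=19, S=23, R=30 ⇒ G
G: H=22, J=23, S=26, R=34 ⇒ H
H: J=11, S=13, R=15 ⇒ J
J: S=24, R=26 ⇒ S
S: R=27 ⇒ R
NN route O → X → G → H → J → S → R → O costs 118.
Optimal: O → X → G → J → H → R → S → O costs 103 (by enumerating all 360 distinct tours).
Excess = 118 − 103 = 15.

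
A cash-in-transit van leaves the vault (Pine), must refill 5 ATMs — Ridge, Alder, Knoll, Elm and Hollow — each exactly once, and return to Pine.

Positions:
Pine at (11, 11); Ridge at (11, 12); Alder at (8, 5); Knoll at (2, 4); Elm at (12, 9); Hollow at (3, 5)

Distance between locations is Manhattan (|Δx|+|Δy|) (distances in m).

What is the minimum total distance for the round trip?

Minimum total distance: 36 m.

With 5 stops there are 5!/2 = 60 distinct round trips (a route and its reverse cost the same).
Pine→Ridge→Alder→Knoll→Elm→Hollow→Pine: 1+10+7+15+13+14 = 60
Pine→Ridge→Alder→Knoll→Hollow→Elm→Pine: 1+10+7+2+13+3 = 36
Pine→Ridge→Alder→Elm→Knoll→Hollow→Pine: 1+10+8+15+2+14 = 50
Pine→Ridge→Alder→Elm→Hollow→Knoll→Pine: 1+10+8+13+2+16 = 50
Pine→Ridge→Alder→Hollow→Knoll→Elm→Pine: 1+10+5+2+15+3 = 36
Pine→Ridge→Alder→Hollow→Elm→Knoll→Pine: 1+10+5+13+15+16 = 60
Pine→Ridge→Knoll→Alder→Elm→Hollow→Pine: 1+17+7+8+13+14 = 60
Pine→Ridge→Knoll→Alder→Hollow→Elm→Pine: 1+17+7+5+13+3 = 46
Pine→Ridge→Knoll→Elm→Alder→Hollow→Pine: 1+17+15+8+5+14 = 60
Pine→Ridge→Knoll→Elm→Hollow→Alder→Pine: 1+17+15+13+5+9 = 60
Pine→Ridge→Knoll→Hollow→Alder→Elm→Pine: 1+17+2+5+8+3 = 36
Pine→Ridge→Knoll→Hollow→Elm→Alder→Pine: 1+17+2+13+8+9 = 50
Pine→Ridge→Elm→Alder→Knoll→Hollow→Pine: 1+4+8+7+2+14 = 36
Pine→Ridge→Elm→Alder→Hollow→Knoll→Pine: 1+4+8+5+2+16 = 36
… (46 more)
The minimum is 36.
One optimal route: Pine → Ridge → Alder → Knoll → Hollow → Elm → Pine (or its reverse).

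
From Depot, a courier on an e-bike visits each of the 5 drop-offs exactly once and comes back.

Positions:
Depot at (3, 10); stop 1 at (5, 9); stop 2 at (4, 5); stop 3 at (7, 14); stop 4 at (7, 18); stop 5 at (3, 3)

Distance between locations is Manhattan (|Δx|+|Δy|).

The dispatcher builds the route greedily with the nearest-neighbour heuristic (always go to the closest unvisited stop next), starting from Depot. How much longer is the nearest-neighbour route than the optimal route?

Excess over optimum: 4.

Depot: stop 1=3, stop 2=6, stop 5=7, stop 3=8, stop 4=12 ⇒ stop 1
stop 1: stop 2=5, stop 3=7, stop 5=8, stop 4=11 ⇒ stop 2
stop 2: stop 5=3, stop 3=12, stop 4=16 ⇒ stop 5
stop 5: stop 3=15, stop 4=19 ⇒ stop 3
stop 3: stop 4=4 ⇒ stop 4
NN route Depot → stop 1 → stop 2 → stop 5 → stop 3 → stop 4 → Depot costs 42.
Optimal: Depot → stop 3 → stop 4 → stop 1 → stop 2 → stop 5 → Depot costs 38 (by enumerating all 60 distinct tours).
Excess = 42 − 38 = 4.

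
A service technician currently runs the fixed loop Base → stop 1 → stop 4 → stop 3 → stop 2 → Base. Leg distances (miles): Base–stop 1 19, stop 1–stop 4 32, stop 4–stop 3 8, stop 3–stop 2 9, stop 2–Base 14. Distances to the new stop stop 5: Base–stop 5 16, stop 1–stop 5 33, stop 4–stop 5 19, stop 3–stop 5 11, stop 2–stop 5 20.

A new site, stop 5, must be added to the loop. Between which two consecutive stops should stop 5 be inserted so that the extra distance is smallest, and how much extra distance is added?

Insertion cost between consecutive stops i–j is d(i,stop 5) + d(stop 5,j) − d(i,j):
  between Base and stop 1: 16 + 33 − 19 = 30
  between stop 1 and stop 4: 33 + 19 − 32 = 20
  between stop 4 and stop 3: 19 + 11 − 8 = 22
  between stop 3 and stop 2: 11 + 20 − 9 = 22
  between stop 2 and Base: 20 + 16 − 14 = 22
Cheapest insertion is between stop 1 and stop 4, adding 20.
New total = 82 + 20 = 102.

+20 miles — insert stop 5 between stop 1 and stop 4.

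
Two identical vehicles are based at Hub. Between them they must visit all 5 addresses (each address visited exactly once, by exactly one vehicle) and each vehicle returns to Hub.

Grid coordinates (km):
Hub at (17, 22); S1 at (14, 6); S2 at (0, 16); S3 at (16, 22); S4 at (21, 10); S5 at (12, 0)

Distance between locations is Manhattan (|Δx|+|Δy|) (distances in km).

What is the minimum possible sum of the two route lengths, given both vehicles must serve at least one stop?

Check every non-empty split of the stops between the two vehicles; for each half take its own optimal tour:
  {S1} + {S2, S3, S4, S5}: 38 + 86 = 124
  {S2} + {S1, S3, S4, S5}: 46 + 62 = 108
  {S1, S2} + {S3, S4, S5}: 66 + 62 = 128
  {S3} + {S1, S2, S4, S5}: 2 + 86 = 88
  {S1, S3} + {S2, S4, S5}: 38 + 86 = 124
  {S2, S3} + {S1, S4, S5}: 46 + 62 = 108
  … (15 splits in total)
Best: vehicle 1 Hub → S3 → Hub = 2; vehicle 2 Hub → S2 → S5 → S1 → S4 → Hub = 86; combined 88.

Minimum combined distance: 88 km.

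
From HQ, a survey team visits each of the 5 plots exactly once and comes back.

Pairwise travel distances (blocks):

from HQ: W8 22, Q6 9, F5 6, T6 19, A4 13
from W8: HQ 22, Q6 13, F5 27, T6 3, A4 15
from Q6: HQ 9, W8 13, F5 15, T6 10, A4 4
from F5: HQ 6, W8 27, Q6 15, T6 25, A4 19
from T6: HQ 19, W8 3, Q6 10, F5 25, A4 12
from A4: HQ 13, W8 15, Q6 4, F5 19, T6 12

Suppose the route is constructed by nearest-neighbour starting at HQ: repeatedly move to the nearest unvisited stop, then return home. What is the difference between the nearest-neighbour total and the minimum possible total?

Excess over optimum: 1 blocks.

HQ: F5=6, Q6=9, A4=13, T6=19, W8=22 ⇒ F5
F5: Q6=15, A4=19, T6=25, W8=27 ⇒ Q6
Q6: A4=4, T6=10, W8=13 ⇒ A4
A4: T6=12, W8=15 ⇒ T6
T6: W8=3 ⇒ W8
NN route HQ → F5 → Q6 → A4 → T6 → W8 → HQ costs 62.
Optimal: HQ → Q6 → A4 → T6 → W8 → F5 → HQ costs 61 (by enumerating all 60 distinct tours).
Excess = 62 − 61 = 1.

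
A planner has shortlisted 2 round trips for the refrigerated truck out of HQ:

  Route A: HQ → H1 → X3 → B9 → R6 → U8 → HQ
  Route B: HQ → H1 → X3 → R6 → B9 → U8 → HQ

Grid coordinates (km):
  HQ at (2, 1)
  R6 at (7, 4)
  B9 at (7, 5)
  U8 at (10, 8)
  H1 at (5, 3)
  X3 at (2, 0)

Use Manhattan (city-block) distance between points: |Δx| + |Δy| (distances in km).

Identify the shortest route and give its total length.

Route A: 5 + 6 + 10 + 1 + 7 + 15 = 44
Route B: 5 + 6 + 9 + 1 + 6 + 15 = 42

Shortest is Route B, total 42 km.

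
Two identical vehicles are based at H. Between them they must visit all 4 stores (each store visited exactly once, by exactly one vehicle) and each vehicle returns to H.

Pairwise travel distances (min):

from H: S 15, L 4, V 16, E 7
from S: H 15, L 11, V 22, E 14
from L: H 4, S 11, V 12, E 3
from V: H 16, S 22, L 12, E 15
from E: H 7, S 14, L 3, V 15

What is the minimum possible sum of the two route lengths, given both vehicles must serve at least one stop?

There are 2^3 − 1 = 7 ways to divide the 4 stops into two non-empty groups. For each, the best each vehicle can do is its own shortest tour through its group:
  {S} + {L, V, E}: 30 + 38 = 68
  {L} + {S, V, E}: 8 + 59 = 67
  {S, L} + {V, E}: 30 + 38 = 68
  {V} + {S, L, E}: 32 + 36 = 68
  {S, V} + {L, E}: 53 + 14 = 67
  {L, V} + {S, E}: 32 + 36 = 68
  … (7 splits in total)
Best: vehicle 1 H → L → H = 8; vehicle 2 H → S → V → E → H = 59; combined 67.

Minimum combined distance: 67 min.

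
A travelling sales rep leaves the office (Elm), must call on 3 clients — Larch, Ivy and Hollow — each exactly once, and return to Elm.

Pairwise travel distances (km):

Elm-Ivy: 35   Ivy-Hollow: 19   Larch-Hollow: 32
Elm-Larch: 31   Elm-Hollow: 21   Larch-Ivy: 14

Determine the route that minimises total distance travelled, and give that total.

85 km — the shortest possible round trip.

There are 3 distinct closed tours to check (reversals are equivalent).
Elm → Larch → Ivy → Hollow → Elm: 31+14+19+21 = 85
Elm → Larch → Hollow → Ivy → Elm: 31+32+19+35 = 117
Elm → Ivy → Larch → Hollow → Elm: 35+14+32+21 = 102
The minimum is 85.
One optimal route: Elm → Larch → Ivy → Hollow → Elm (or its reverse).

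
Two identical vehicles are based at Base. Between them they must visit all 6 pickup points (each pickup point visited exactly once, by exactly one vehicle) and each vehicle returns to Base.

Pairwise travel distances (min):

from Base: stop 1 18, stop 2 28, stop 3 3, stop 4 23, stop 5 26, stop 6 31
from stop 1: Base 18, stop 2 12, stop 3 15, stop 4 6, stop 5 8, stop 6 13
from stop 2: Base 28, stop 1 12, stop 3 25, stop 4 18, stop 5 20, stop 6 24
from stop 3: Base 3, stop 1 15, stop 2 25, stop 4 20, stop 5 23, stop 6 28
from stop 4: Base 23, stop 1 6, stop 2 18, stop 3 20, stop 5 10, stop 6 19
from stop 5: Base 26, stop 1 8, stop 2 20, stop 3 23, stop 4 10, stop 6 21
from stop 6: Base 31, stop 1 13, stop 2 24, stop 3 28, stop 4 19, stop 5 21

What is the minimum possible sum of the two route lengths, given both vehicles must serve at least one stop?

Try each way of splitting the stops between the two vehicles (each non-empty) and, for each split, find the best tour for each vehicle:
  {stop 1} + {stop 2, stop 3, stop 4, stop 5, stop 6}: 36 + 106 = 142
  {stop 2} + {stop 1, stop 3, stop 4, stop 5, stop 6}: 56 + 85 = 141
  {stop 1, stop 2} + {stop 3, stop 4, stop 5, stop 6}: 58 + 85 = 143
  {stop 3} + {stop 1, stop 2, stop 4, stop 5, stop 6}: 6 + 106 = 112
  {stop 1, stop 3} + {stop 2, stop 4, stop 5, stop 6}: 36 + 106 = 142
  {stop 2, stop 3} + {stop 1, stop 4, stop 5, stop 6}: 56 + 85 = 141
  … (31 splits in total)
Best: vehicle 1 Base → stop 3 → Base = 6; vehicle 2 Base → stop 2 → stop 6 → stop 1 → stop 5 → stop 4 → Base = 106; combined 112.

112 min — the smallest possible combined total.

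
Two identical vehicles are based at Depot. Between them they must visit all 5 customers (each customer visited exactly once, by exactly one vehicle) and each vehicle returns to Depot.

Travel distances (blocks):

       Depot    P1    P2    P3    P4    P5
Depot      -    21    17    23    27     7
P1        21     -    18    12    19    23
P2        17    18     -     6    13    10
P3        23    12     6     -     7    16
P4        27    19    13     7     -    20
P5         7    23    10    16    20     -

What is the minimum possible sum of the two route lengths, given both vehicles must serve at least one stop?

Check every non-empty split of the stops between the two vehicles; for each half take its own optimal tour:
  {P1} + {P2, P3, P4, P5}: 42 + 57 = 99
  {P2} + {P1, P3, P4, P5}: 34 + 67 = 101
  {P1, P2} + {P3, P4, P5}: 56 + 57 = 113
  {P3} + {P1, P2, P4, P5}: 46 + 70 = 116
  {P1, P3} + {P2, P4, P5}: 56 + 57 = 113
  {P2, P3} + {P1, P4, P5}: 46 + 67 = 113
  … (15 splits in total)
  {P1, P2, P3, P4} + {P5}: 70 + 14 = 84  ← best
Best: vehicle 1 Depot → P1 → P3 → P4 → P2 → Depot = 70; vehicle 2 Depot → P5 → Depot = 14; combined 84.

84 blocks — the smallest possible combined total.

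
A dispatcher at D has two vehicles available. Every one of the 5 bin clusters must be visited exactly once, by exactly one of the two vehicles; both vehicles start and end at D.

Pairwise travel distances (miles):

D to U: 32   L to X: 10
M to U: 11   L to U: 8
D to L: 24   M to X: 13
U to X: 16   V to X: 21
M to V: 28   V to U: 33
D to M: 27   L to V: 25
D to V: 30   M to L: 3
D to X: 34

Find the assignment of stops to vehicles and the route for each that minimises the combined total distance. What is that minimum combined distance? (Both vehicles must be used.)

Check every non-empty split of the stops between the two vehicles; for each half take its own optimal tour:
  {M} + {L, V, U, X}: 54 + 99 = 153
  {L} + {M, V, U, X}: 48 + 105 = 153
  {M, L} + {V, U, X}: 54 + 99 = 153
  {V} + {M, L, U, X}: 60 + 88 = 148
  {M, V} + {L, U, X}: 85 + 82 = 167
  {L, V} + {M, U, X}: 79 + 88 = 167
  … (15 splits in total)
Best: vehicle 1 D → V → D = 60; vehicle 2 D → M → L → U → X → D = 88; combined 148.

Minimum combined distance: 148 miles.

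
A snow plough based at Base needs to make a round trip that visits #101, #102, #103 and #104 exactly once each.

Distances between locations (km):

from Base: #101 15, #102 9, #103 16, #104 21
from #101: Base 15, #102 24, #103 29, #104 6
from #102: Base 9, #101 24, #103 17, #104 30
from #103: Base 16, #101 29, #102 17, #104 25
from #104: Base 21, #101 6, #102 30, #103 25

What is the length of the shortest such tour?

Minimum total distance: 72 km.

There are 12 distinct closed tours to check (reversals are equivalent).
Base → #101 → #102 → #103 → #104 → Base: 15+24+17+25+21 = 102
Base → #101 → #102 → #104 → #103 → Base: 15+24+30+25+16 = 110
Base → #101 → #103 → #102 → #104 → Base: 15+29+17+30+21 = 112
Base → #101 → #103 → #104 → #102 → Base: 15+29+25+30+9 = 108
Base → #101 → #104 → #102 → #103 → Base: 15+6+30+17+16 = 84
Base → #101 → #104 → #103 → #102 → Base: 15+6+25+17+9 = 72
Base → #102 → #101 → #103 → #104 → Base: 9+24+29+25+21 = 108
Base → #102 → #101 → #104 → #103 → Base: 9+24+6+25+16 = 80
Base → #102 → #103 → #101 → #104 → Base: 9+17+29+6+21 = 82
Base → #102 → #104 → #101 → #103 → Base: 9+30+6+29+16 = 90
Base → #103 → #101 → #102 → #104 → Base: 16+29+24+30+21 = 120
Base → #103 → #102 → #101 → #104 → Base: 16+17+24+6+21 = 84
The minimum is 72.
One optimal route: Base → #101 → #104 → #103 → #102 → Base (or its reverse).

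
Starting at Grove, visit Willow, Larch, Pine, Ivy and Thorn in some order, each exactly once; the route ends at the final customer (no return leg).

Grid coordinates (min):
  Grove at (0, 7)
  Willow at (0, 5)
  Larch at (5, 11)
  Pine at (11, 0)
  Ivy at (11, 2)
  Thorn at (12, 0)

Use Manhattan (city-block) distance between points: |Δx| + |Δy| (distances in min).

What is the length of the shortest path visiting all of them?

There are 5! = 120 possible orderings.
Grove→Willow→Larch→Pine→Ivy→Thorn: 2+11+17+2+3 = 35
Grove→Willow→Larch→Pine→Thorn→Ivy: 2+11+17+1+3 = 34
Grove→Willow→Larch→Ivy→Pine→Thorn: 2+11+15+2+1 = 31
Grove→Willow→Larch→Ivy→Thorn→Pine: 2+11+15+3+1 = 32
Grove→Willow→Larch→Thorn→Pine→Ivy: 2+11+18+1+2 = 34
Grove→Willow→Larch→Thorn→Ivy→Pine: 2+11+18+3+2 = 36
Grove→Willow→Pine→Larch→Ivy→Thorn: 2+16+17+15+3 = 53
Grove→Willow→Pine→Larch→Thorn→Ivy: 2+16+17+18+3 = 56
Grove→Willow→Pine→Ivy→Larch→Thorn: 2+16+2+15+18 = 53
Grove→Willow→Pine→Ivy→Thorn→Larch: 2+16+2+3+18 = 41
Grove→Willow→Pine→Thorn→Larch→Ivy: 2+16+1+18+15 = 52
Grove→Willow→Pine→Thorn→Ivy→Larch: 2+16+1+3+15 = 37
Grove→Willow→Ivy→Larch→Pine→Thorn: 2+14+15+17+1 = 49
Grove→Willow→Ivy→Larch→Thorn→Pine: 2+14+15+18+1 = 50
… (106 more)
The minimum is 31.
One shortest path: Grove → Willow → Larch → Ivy → Pine → Thorn.

31 min — the minimum one-way total.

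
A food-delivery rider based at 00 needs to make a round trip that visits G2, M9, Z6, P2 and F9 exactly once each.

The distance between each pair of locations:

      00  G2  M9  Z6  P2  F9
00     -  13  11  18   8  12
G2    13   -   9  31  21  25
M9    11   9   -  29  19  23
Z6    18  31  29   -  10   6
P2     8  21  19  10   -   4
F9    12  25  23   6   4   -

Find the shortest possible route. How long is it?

Shortest round trip = 69.

There are 60 distinct closed tours to check (reversals are equivalent).
00 - G2 - M9 - Z6 - P2 - F9 - 00: 13+9+29+10+4+12 = 77
00 - G2 - M9 - Z6 - F9 - P2 - 00: 13+9+29+6+4+8 = 69
00 - G2 - M9 - P2 - Z6 - F9 - 00: 13+9+19+10+6+12 = 69
00 - G2 - M9 - P2 - F9 - Z6 - 00: 13+9+19+4+6+18 = 69
00 - G2 - M9 - F9 - Z6 - P2 - 00: 13+9+23+6+10+8 = 69
00 - G2 - M9 - F9 - P2 - Z6 - 00: 13+9+23+4+10+18 = 77
00 - G2 - Z6 - M9 - P2 - F9 - 00: 13+31+29+19+4+12 = 108
00 - G2 - Z6 - M9 - F9 - P2 - 00: 13+31+29+23+4+8 = 108
00 - G2 - Z6 - P2 - M9 - F9 - 00: 13+31+10+19+23+12 = 108
00 - G2 - Z6 - P2 - F9 - M9 - 00: 13+31+10+4+23+11 = 92
00 - G2 - Z6 - F9 - M9 - P2 - 00: 13+31+6+23+19+8 = 100
00 - G2 - Z6 - F9 - P2 - M9 - 00: 13+31+6+4+19+11 = 84
00 - G2 - P2 - M9 - Z6 - F9 - 00: 13+21+19+29+6+12 = 100
00 - G2 - P2 - M9 - F9 - Z6 - 00: 13+21+19+23+6+18 = 100
… (46 more)
The minimum is 69.
One optimal route: 00 → G2 → M9 → Z6 → F9 → P2 → 00 (or its reverse).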